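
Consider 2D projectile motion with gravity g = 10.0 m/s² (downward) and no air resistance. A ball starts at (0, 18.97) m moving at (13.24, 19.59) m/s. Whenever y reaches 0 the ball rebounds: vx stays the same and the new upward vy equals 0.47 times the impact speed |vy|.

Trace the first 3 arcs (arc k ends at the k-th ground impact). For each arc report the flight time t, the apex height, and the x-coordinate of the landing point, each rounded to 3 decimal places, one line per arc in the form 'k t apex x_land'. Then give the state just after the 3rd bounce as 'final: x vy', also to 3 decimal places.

Arc 1: start y=18.970, vy=19.590 → t=4.722, apex=38.158, x_land=62.513, impact vy=-27.625
  bounce: vy ← 0.47·27.625 = 12.984
Arc 2: start y=0.000, vy=12.984 → t=2.597, apex=8.429, x_land=96.895, impact vy=-12.984
  bounce: vy ← 0.47·12.984 = 6.102
Arc 3: start y=0.000, vy=6.102 → t=1.220, apex=1.862, x_land=113.054, impact vy=-6.102
  bounce: vy ← 0.47·6.102 = 2.868

1 4.722 38.158 62.513
2 2.597 8.429 96.895
3 1.220 1.862 113.054
final: 113.054 2.868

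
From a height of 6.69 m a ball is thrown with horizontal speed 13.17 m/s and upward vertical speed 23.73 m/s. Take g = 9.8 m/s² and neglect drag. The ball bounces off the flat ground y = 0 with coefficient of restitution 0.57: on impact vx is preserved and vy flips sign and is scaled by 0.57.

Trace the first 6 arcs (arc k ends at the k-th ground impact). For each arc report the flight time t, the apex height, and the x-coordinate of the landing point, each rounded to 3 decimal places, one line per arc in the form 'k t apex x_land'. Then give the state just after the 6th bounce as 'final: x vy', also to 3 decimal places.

Arc 1: start y=6.690, vy=23.730 → t=5.110, apex=35.420, x_land=67.299, impact vy=-26.348
  bounce: vy ← 0.57·26.348 = 15.019
Arc 2: start y=0.000, vy=15.019 → t=3.065, apex=11.508, x_land=107.665, impact vy=-15.019
  bounce: vy ← 0.57·15.019 = 8.561
Arc 3: start y=0.000, vy=8.561 → t=1.747, apex=3.739, x_land=130.674, impact vy=-8.561
  bounce: vy ← 0.57·8.561 = 4.880
Arc 4: start y=0.000, vy=4.880 → t=0.996, apex=1.215, x_land=143.789, impact vy=-4.880
  bounce: vy ← 0.57·4.880 = 2.781
Arc 5: start y=0.000, vy=2.781 → t=0.568, apex=0.395, x_land=151.265, impact vy=-2.781
  bounce: vy ← 0.57·2.781 = 1.585
Arc 6: start y=0.000, vy=1.585 → t=0.324, apex=0.128, x_land=155.526, impact vy=-1.585
  bounce: vy ← 0.57·1.585 = 0.904

1 5.110 35.420 67.299
2 3.065 11.508 107.665
3 1.747 3.739 130.674
4 0.996 1.215 143.789
5 0.568 0.395 151.265
6 0.324 0.128 155.526
final: 155.526 0.904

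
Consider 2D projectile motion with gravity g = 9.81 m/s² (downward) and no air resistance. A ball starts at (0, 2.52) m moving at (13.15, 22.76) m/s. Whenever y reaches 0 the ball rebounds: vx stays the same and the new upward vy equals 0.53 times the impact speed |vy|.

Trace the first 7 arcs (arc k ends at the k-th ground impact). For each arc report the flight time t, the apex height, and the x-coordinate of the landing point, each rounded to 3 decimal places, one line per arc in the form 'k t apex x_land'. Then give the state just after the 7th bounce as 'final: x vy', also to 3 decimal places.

1 4.748 28.923 62.441
2 2.574 8.124 96.289
3 1.364 2.282 114.228
4 0.723 0.641 123.736
5 0.383 0.180 128.775
6 0.203 0.051 131.446
7 0.108 0.014 132.861
final: 132.861 0.280

Arc 1: start y=2.520, vy=22.760 → t=4.748, apex=28.923, x_land=62.441, impact vy=-23.821
  bounce: vy ← 0.53·23.821 = 12.625
Arc 2: start y=0.000, vy=12.625 → t=2.574, apex=8.124, x_land=96.289, impact vy=-12.625
  bounce: vy ← 0.53·12.625 = 6.691
Arc 3: start y=0.000, vy=6.691 → t=1.364, apex=2.282, x_land=114.228, impact vy=-6.691
  bounce: vy ← 0.53·6.691 = 3.546
Arc 4: start y=0.000, vy=3.546 → t=0.723, apex=0.641, x_land=123.736, impact vy=-3.546
  bounce: vy ← 0.53·3.546 = 1.880
Arc 5: start y=0.000, vy=1.880 → t=0.383, apex=0.180, x_land=128.775, impact vy=-1.880
  bounce: vy ← 0.53·1.880 = 0.996
Arc 6: start y=0.000, vy=0.996 → t=0.203, apex=0.051, x_land=131.446, impact vy=-0.996
  bounce: vy ← 0.53·0.996 = 0.528
Arc 7: start y=0.000, vy=0.528 → t=0.108, apex=0.014, x_land=132.861, impact vy=-0.528
  bounce: vy ← 0.53·0.528 = 0.280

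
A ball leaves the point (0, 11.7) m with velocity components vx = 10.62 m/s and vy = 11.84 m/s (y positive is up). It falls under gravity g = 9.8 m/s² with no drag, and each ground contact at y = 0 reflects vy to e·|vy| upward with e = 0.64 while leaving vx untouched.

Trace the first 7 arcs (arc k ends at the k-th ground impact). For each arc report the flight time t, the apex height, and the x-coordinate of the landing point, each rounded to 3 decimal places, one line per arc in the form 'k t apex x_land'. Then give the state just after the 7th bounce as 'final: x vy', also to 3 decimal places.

1 3.170 18.852 33.662
2 2.511 7.722 60.325
3 1.607 3.163 77.390
4 1.028 1.296 88.311
5 0.658 0.531 95.301
6 0.421 0.217 99.774
7 0.270 0.089 102.637
final: 102.637 0.845

Arc 1: start y=11.700, vy=11.840 → t=3.170, apex=18.852, x_land=33.662, impact vy=-19.223
  bounce: vy ← 0.64·19.223 = 12.302
Arc 2: start y=0.000, vy=12.302 → t=2.511, apex=7.722, x_land=60.325, impact vy=-12.302
  bounce: vy ← 0.64·12.302 = 7.874
Arc 3: start y=0.000, vy=7.874 → t=1.607, apex=3.163, x_land=77.390, impact vy=-7.874
  bounce: vy ← 0.64·7.874 = 5.039
Arc 4: start y=0.000, vy=5.039 → t=1.028, apex=1.296, x_land=88.311, impact vy=-5.039
  bounce: vy ← 0.64·5.039 = 3.225
Arc 5: start y=0.000, vy=3.225 → t=0.658, apex=0.531, x_land=95.301, impact vy=-3.225
  bounce: vy ← 0.64·3.225 = 2.064
Arc 6: start y=0.000, vy=2.064 → t=0.421, apex=0.217, x_land=99.774, impact vy=-2.064
  bounce: vy ← 0.64·2.064 = 1.321
Arc 7: start y=0.000, vy=1.321 → t=0.270, apex=0.089, x_land=102.637, impact vy=-1.321
  bounce: vy ← 0.64·1.321 = 0.845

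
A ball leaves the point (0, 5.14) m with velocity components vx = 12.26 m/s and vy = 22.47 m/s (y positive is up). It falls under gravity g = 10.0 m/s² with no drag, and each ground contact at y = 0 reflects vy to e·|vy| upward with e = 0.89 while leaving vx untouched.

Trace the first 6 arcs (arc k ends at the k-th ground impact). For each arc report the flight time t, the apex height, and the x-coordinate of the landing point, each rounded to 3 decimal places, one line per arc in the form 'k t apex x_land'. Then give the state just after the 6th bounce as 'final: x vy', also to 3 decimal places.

1 4.712 30.385 57.771
2 4.388 24.068 111.568
3 3.905 19.064 159.447
4 3.476 15.101 202.059
5 3.093 11.961 239.984
6 2.753 9.475 273.737
final: 273.737 12.251

Arc 1: start y=5.140, vy=22.470 → t=4.712, apex=30.385, x_land=57.771, impact vy=-24.652
  bounce: vy ← 0.89·24.652 = 21.940
Arc 2: start y=0.000, vy=21.940 → t=4.388, apex=24.068, x_land=111.568, impact vy=-21.940
  bounce: vy ← 0.89·21.940 = 19.527
Arc 3: start y=0.000, vy=19.527 → t=3.905, apex=19.064, x_land=159.447, impact vy=-19.527
  bounce: vy ← 0.89·19.527 = 17.379
Arc 4: start y=0.000, vy=17.379 → t=3.476, apex=15.101, x_land=202.059, impact vy=-17.379
  bounce: vy ← 0.89·17.379 = 15.467
Arc 5: start y=0.000, vy=15.467 → t=3.093, apex=11.961, x_land=239.984, impact vy=-15.467
  bounce: vy ← 0.89·15.467 = 13.766
Arc 6: start y=0.000, vy=13.766 → t=2.753, apex=9.475, x_land=273.737, impact vy=-13.766
  bounce: vy ← 0.89·13.766 = 12.251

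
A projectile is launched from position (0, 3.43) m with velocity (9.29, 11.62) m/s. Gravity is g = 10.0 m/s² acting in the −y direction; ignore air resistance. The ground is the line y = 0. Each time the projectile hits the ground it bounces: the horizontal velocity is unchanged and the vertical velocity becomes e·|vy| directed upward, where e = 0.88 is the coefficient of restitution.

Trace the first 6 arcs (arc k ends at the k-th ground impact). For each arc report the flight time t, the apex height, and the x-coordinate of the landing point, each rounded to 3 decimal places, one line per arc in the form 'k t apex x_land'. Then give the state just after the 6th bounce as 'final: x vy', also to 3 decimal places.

1 2.589 10.181 24.052
2 2.511 7.884 47.383
3 2.210 6.106 67.915
4 1.945 4.728 85.983
5 1.711 3.662 101.883
6 1.506 2.835 115.874
final: 115.874 6.627

Arc 1: start y=3.430, vy=11.620 → t=2.589, apex=10.181, x_land=24.052, impact vy=-14.270
  bounce: vy ← 0.88·14.270 = 12.557
Arc 2: start y=0.000, vy=12.557 → t=2.511, apex=7.884, x_land=47.383, impact vy=-12.557
  bounce: vy ← 0.88·12.557 = 11.050
Arc 3: start y=0.000, vy=11.050 → t=2.210, apex=6.106, x_land=67.915, impact vy=-11.050
  bounce: vy ← 0.88·11.050 = 9.724
Arc 4: start y=0.000, vy=9.724 → t=1.945, apex=4.728, x_land=85.983, impact vy=-9.724
  bounce: vy ← 0.88·9.724 = 8.557
Arc 5: start y=0.000, vy=8.557 → t=1.711, apex=3.662, x_land=101.883, impact vy=-8.557
  bounce: vy ← 0.88·8.557 = 7.531
Arc 6: start y=0.000, vy=7.531 → t=1.506, apex=2.835, x_land=115.874, impact vy=-7.531
  bounce: vy ← 0.88·7.531 = 6.627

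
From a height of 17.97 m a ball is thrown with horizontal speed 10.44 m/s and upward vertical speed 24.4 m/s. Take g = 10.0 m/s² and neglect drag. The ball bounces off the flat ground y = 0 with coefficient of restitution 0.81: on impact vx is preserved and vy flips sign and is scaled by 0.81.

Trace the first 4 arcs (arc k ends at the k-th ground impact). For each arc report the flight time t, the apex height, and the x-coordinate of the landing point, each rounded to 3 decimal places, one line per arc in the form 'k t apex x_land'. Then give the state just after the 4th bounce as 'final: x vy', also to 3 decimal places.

Arc 1: start y=17.970, vy=24.400 → t=5.530, apex=47.738, x_land=57.732, impact vy=-30.899
  bounce: vy ← 0.81·30.899 = 25.028
Arc 2: start y=0.000, vy=25.028 → t=5.006, apex=31.321, x_land=109.992, impact vy=-25.028
  bounce: vy ← 0.81·25.028 = 20.273
Arc 3: start y=0.000, vy=20.273 → t=4.055, apex=20.550, x_land=152.321, impact vy=-20.273
  bounce: vy ← 0.81·20.273 = 16.421
Arc 4: start y=0.000, vy=16.421 → t=3.284, apex=13.483, x_land=186.609, impact vy=-16.421
  bounce: vy ← 0.81·16.421 = 13.301

1 5.530 47.738 57.732
2 5.006 31.321 109.992
3 4.055 20.550 152.321
4 3.284 13.483 186.609
final: 186.609 13.301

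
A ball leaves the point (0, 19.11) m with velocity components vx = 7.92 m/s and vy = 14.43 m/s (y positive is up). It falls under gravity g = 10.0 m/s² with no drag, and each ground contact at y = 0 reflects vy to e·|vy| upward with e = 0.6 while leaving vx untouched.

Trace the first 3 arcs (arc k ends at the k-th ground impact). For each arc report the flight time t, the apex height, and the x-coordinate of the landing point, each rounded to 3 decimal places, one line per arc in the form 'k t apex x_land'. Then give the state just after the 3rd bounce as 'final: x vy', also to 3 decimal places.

1 3.873 29.521 30.673
2 2.916 10.628 53.767
3 1.750 3.826 67.623
final: 67.623 5.249

Arc 1: start y=19.110, vy=14.430 → t=3.873, apex=29.521, x_land=30.673, impact vy=-24.299
  bounce: vy ← 0.6·24.299 = 14.579
Arc 2: start y=0.000, vy=14.579 → t=2.916, apex=10.628, x_land=53.767, impact vy=-14.579
  bounce: vy ← 0.6·14.579 = 8.748
Arc 3: start y=0.000, vy=8.748 → t=1.750, apex=3.826, x_land=67.623, impact vy=-8.748
  bounce: vy ← 0.6·8.748 = 5.249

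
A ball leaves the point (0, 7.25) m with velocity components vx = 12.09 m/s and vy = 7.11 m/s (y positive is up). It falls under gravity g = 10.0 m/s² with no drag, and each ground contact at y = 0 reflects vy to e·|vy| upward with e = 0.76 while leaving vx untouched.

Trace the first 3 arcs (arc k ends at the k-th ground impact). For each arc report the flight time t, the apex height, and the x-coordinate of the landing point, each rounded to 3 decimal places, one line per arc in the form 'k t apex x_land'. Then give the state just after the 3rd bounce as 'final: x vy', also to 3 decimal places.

Arc 1: start y=7.250, vy=7.110 → t=2.109, apex=9.778, x_land=25.503, impact vy=-13.984
  bounce: vy ← 0.76·13.984 = 10.628
Arc 2: start y=0.000, vy=10.628 → t=2.126, apex=5.648, x_land=51.201, impact vy=-10.628
  bounce: vy ← 0.76·10.628 = 8.077
Arc 3: start y=0.000, vy=8.077 → t=1.615, apex=3.262, x_land=70.731, impact vy=-8.077
  bounce: vy ← 0.76·8.077 = 6.139

1 2.109 9.778 25.503
2 2.126 5.648 51.201
3 1.615 3.262 70.731
final: 70.731 6.139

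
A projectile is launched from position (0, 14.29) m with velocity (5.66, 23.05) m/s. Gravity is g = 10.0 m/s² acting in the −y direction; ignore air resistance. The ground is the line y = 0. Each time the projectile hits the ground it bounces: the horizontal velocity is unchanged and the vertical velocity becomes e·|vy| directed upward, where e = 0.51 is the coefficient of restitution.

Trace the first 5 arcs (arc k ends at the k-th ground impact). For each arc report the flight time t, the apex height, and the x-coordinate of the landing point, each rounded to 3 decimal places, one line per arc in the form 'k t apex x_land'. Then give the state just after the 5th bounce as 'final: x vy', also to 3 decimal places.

1 5.164 40.855 29.225
2 2.916 10.626 45.728
3 1.487 2.764 54.144
4 0.758 0.719 58.437
5 0.387 0.187 60.626
final: 60.626 0.986

Arc 1: start y=14.290, vy=23.050 → t=5.164, apex=40.855, x_land=29.225, impact vy=-28.585
  bounce: vy ← 0.51·28.585 = 14.578
Arc 2: start y=0.000, vy=14.578 → t=2.916, apex=10.626, x_land=45.728, impact vy=-14.578
  bounce: vy ← 0.51·14.578 = 7.435
Arc 3: start y=0.000, vy=7.435 → t=1.487, apex=2.764, x_land=54.144, impact vy=-7.435
  bounce: vy ← 0.51·7.435 = 3.792
Arc 4: start y=0.000, vy=3.792 → t=0.758, apex=0.719, x_land=58.437, impact vy=-3.792
  bounce: vy ← 0.51·3.792 = 1.934
Arc 5: start y=0.000, vy=1.934 → t=0.387, apex=0.187, x_land=60.626, impact vy=-1.934
  bounce: vy ← 0.51·1.934 = 0.986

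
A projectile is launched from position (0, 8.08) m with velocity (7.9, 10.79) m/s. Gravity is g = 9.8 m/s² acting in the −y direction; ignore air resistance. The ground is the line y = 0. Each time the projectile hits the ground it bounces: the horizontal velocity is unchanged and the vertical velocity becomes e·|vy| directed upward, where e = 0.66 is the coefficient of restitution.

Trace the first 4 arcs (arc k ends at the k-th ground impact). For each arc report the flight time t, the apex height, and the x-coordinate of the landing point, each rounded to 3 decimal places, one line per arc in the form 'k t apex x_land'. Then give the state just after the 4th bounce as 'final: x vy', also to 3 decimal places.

1 2.793 14.020 22.061
2 2.233 6.107 39.700
3 1.474 2.660 51.342
4 0.973 1.159 59.026
final: 59.026 3.145

Arc 1: start y=8.080, vy=10.790 → t=2.793, apex=14.020, x_land=22.061, impact vy=-16.577
  bounce: vy ← 0.66·16.577 = 10.941
Arc 2: start y=0.000, vy=10.941 → t=2.233, apex=6.107, x_land=39.700, impact vy=-10.941
  bounce: vy ← 0.66·10.941 = 7.221
Arc 3: start y=0.000, vy=7.221 → t=1.474, apex=2.660, x_land=51.342, impact vy=-7.221
  bounce: vy ← 0.66·7.221 = 4.766
Arc 4: start y=0.000, vy=4.766 → t=0.973, apex=1.159, x_land=59.026, impact vy=-4.766
  bounce: vy ← 0.66·4.766 = 3.145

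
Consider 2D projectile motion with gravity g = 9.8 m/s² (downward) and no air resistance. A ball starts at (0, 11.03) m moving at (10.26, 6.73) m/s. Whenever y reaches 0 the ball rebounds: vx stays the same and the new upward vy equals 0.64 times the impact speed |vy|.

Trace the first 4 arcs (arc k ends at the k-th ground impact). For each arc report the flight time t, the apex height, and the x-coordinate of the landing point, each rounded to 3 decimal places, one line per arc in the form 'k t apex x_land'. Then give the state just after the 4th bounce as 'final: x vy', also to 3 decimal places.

1 2.337 13.341 23.975
2 2.112 5.464 45.645
3 1.352 2.238 59.513
4 0.865 0.917 68.389
final: 68.389 2.713

Arc 1: start y=11.030, vy=6.730 → t=2.337, apex=13.341, x_land=23.975, impact vy=-16.170
  bounce: vy ← 0.64·16.170 = 10.349
Arc 2: start y=0.000, vy=10.349 → t=2.112, apex=5.464, x_land=45.645, impact vy=-10.349
  bounce: vy ← 0.64·10.349 = 6.623
Arc 3: start y=0.000, vy=6.623 → t=1.352, apex=2.238, x_land=59.513, impact vy=-6.623
  bounce: vy ← 0.64·6.623 = 4.239
Arc 4: start y=0.000, vy=4.239 → t=0.865, apex=0.917, x_land=68.389, impact vy=-4.239
  bounce: vy ← 0.64·4.239 = 2.713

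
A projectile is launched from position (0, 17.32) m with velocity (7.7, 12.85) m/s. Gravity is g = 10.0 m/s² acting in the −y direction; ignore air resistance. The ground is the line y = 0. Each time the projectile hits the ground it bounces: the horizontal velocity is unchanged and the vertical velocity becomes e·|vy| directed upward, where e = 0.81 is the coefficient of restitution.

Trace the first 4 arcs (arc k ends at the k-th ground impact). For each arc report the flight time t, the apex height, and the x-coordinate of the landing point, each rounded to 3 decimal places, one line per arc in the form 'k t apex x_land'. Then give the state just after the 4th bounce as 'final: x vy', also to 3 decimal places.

1 3.547 25.576 27.309
2 3.664 16.780 55.522
3 2.968 11.010 78.374
4 2.404 7.223 96.884
final: 96.884 9.736

Arc 1: start y=17.320, vy=12.850 → t=3.547, apex=25.576, x_land=27.309, impact vy=-22.617
  bounce: vy ← 0.81·22.617 = 18.320
Arc 2: start y=0.000, vy=18.320 → t=3.664, apex=16.780, x_land=55.522, impact vy=-18.320
  bounce: vy ← 0.81·18.320 = 14.839
Arc 3: start y=0.000, vy=14.839 → t=2.968, apex=11.010, x_land=78.374, impact vy=-14.839
  bounce: vy ← 0.81·14.839 = 12.020
Arc 4: start y=0.000, vy=12.020 → t=2.404, apex=7.223, x_land=96.884, impact vy=-12.020
  bounce: vy ← 0.81·12.020 = 9.736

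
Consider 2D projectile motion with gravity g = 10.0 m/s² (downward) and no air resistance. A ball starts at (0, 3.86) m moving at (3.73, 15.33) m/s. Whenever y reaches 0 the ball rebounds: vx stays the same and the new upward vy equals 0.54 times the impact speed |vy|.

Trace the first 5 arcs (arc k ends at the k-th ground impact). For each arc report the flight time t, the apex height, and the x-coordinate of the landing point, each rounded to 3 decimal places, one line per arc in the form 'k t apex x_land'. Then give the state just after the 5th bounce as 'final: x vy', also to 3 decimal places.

1 3.300 15.610 12.309
2 1.908 4.552 19.427
3 1.030 1.327 23.270
4 0.556 0.387 25.346
5 0.300 0.113 26.467
final: 26.467 0.811

Arc 1: start y=3.860, vy=15.330 → t=3.300, apex=15.610, x_land=12.309, impact vy=-17.669
  bounce: vy ← 0.54·17.669 = 9.541
Arc 2: start y=0.000, vy=9.541 → t=1.908, apex=4.552, x_land=19.427, impact vy=-9.541
  bounce: vy ← 0.54·9.541 = 5.152
Arc 3: start y=0.000, vy=5.152 → t=1.030, apex=1.327, x_land=23.270, impact vy=-5.152
  bounce: vy ← 0.54·5.152 = 2.782
Arc 4: start y=0.000, vy=2.782 → t=0.556, apex=0.387, x_land=25.346, impact vy=-2.782
  bounce: vy ← 0.54·2.782 = 1.502
Arc 5: start y=0.000, vy=1.502 → t=0.300, apex=0.113, x_land=26.467, impact vy=-1.502
  bounce: vy ← 0.54·1.502 = 0.811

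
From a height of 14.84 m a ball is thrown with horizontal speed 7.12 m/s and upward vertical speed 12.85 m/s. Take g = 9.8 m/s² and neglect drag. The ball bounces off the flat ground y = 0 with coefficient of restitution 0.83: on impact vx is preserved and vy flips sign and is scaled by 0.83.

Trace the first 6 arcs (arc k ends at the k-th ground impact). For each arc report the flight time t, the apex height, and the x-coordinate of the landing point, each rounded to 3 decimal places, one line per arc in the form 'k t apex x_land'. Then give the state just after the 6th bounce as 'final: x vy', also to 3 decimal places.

Arc 1: start y=14.840, vy=12.850 → t=3.490, apex=23.265, x_land=24.850, impact vy=-21.354
  bounce: vy ← 0.83·21.354 = 17.724
Arc 2: start y=0.000, vy=17.724 → t=3.617, apex=16.027, x_land=50.604, impact vy=-17.724
  bounce: vy ← 0.83·17.724 = 14.711
Arc 3: start y=0.000, vy=14.711 → t=3.002, apex=11.041, x_land=71.979, impact vy=-14.711
  bounce: vy ← 0.83·14.711 = 12.210
Arc 4: start y=0.000, vy=12.210 → t=2.492, apex=7.606, x_land=89.721, impact vy=-12.210
  bounce: vy ← 0.83·12.210 = 10.134
Arc 5: start y=0.000, vy=10.134 → t=2.068, apex=5.240, x_land=104.446, impact vy=-10.134
  bounce: vy ← 0.83·10.134 = 8.411
Arc 6: start y=0.000, vy=8.411 → t=1.717, apex=3.610, x_land=116.669, impact vy=-8.411
  bounce: vy ← 0.83·8.411 = 6.981

1 3.490 23.265 24.850
2 3.617 16.027 50.604
3 3.002 11.041 71.979
4 2.492 7.606 89.721
5 2.068 5.240 104.446
6 1.717 3.610 116.669
final: 116.669 6.981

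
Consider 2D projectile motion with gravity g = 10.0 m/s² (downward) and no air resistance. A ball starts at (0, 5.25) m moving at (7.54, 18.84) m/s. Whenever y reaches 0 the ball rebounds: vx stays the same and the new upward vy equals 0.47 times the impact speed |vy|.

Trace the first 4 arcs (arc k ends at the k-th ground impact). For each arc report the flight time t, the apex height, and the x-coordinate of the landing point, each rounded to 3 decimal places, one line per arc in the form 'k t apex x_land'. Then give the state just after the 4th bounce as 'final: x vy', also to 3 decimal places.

Arc 1: start y=5.250, vy=18.840 → t=4.029, apex=22.997, x_land=30.376, impact vy=-21.446
  bounce: vy ← 0.47·21.446 = 10.080
Arc 2: start y=0.000, vy=10.080 → t=2.016, apex=5.080, x_land=45.576, impact vy=-10.080
  bounce: vy ← 0.47·10.080 = 4.737
Arc 3: start y=0.000, vy=4.737 → t=0.947, apex=1.122, x_land=52.720, impact vy=-4.737
  bounce: vy ← 0.47·4.737 = 2.227
Arc 4: start y=0.000, vy=2.227 → t=0.445, apex=0.248, x_land=56.078, impact vy=-2.227
  bounce: vy ← 0.47·2.227 = 1.047

1 4.029 22.997 30.376
2 2.016 5.080 45.576
3 0.947 1.122 52.720
4 0.445 0.248 56.078
final: 56.078 1.047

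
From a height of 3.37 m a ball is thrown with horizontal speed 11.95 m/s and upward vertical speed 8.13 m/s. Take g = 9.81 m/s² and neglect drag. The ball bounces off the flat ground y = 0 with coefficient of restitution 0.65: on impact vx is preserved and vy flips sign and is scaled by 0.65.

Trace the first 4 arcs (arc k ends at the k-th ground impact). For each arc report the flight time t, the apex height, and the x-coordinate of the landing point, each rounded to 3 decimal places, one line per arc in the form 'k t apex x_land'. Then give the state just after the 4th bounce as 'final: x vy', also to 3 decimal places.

1 2.001 6.739 23.910
2 1.524 2.847 42.119
3 0.990 1.203 53.955
4 0.644 0.508 61.648
final: 61.648 2.053

Arc 1: start y=3.370, vy=8.130 → t=2.001, apex=6.739, x_land=23.910, impact vy=-11.499
  bounce: vy ← 0.65·11.499 = 7.474
Arc 2: start y=0.000, vy=7.474 → t=1.524, apex=2.847, x_land=42.119, impact vy=-7.474
  bounce: vy ← 0.65·7.474 = 4.858
Arc 3: start y=0.000, vy=4.858 → t=0.990, apex=1.203, x_land=53.955, impact vy=-4.858
  bounce: vy ← 0.65·4.858 = 3.158
Arc 4: start y=0.000, vy=3.158 → t=0.644, apex=0.508, x_land=61.648, impact vy=-3.158
  bounce: vy ← 0.65·3.158 = 2.053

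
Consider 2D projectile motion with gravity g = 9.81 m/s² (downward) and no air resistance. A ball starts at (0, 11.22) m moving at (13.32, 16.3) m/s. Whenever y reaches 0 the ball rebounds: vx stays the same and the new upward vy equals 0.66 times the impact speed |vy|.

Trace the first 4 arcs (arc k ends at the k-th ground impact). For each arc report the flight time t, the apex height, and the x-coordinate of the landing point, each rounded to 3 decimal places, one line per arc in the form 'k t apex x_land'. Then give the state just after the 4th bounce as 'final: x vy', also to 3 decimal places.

1 3.908 24.762 52.060
2 2.966 10.786 91.565
3 1.957 4.698 117.638
4 1.292 2.047 134.846
final: 134.846 4.182

Arc 1: start y=11.220, vy=16.300 → t=3.908, apex=24.762, x_land=52.060, impact vy=-22.041
  bounce: vy ← 0.66·22.041 = 14.547
Arc 2: start y=0.000, vy=14.547 → t=2.966, apex=10.786, x_land=91.565, impact vy=-14.547
  bounce: vy ← 0.66·14.547 = 9.601
Arc 3: start y=0.000, vy=9.601 → t=1.957, apex=4.698, x_land=117.638, impact vy=-9.601
  bounce: vy ← 0.66·9.601 = 6.337
Arc 4: start y=0.000, vy=6.337 → t=1.292, apex=2.047, x_land=134.846, impact vy=-6.337
  bounce: vy ← 0.66·6.337 = 4.182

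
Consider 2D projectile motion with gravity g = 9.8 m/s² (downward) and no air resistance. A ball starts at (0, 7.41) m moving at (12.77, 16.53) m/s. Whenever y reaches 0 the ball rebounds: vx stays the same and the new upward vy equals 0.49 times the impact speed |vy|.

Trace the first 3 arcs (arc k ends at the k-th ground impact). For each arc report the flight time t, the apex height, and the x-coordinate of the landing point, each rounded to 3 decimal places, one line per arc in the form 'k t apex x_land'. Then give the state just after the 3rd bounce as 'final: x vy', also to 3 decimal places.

1 3.774 21.351 48.196
2 2.046 5.126 74.319
3 1.002 1.231 87.120
final: 87.120 2.407

Arc 1: start y=7.410, vy=16.530 → t=3.774, apex=21.351, x_land=48.196, impact vy=-20.457
  bounce: vy ← 0.49·20.457 = 10.024
Arc 2: start y=0.000, vy=10.024 → t=2.046, apex=5.126, x_land=74.319, impact vy=-10.024
  bounce: vy ← 0.49·10.024 = 4.912
Arc 3: start y=0.000, vy=4.912 → t=1.002, apex=1.231, x_land=87.120, impact vy=-4.912
  bounce: vy ← 0.49·4.912 = 2.407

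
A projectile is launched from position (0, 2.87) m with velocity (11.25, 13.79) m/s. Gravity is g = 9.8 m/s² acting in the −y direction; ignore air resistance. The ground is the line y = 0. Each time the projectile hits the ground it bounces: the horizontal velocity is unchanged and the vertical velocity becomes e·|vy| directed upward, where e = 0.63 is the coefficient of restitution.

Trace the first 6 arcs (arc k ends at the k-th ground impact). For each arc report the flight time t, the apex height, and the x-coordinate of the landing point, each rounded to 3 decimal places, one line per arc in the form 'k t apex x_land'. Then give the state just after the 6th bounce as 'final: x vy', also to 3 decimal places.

Arc 1: start y=2.870, vy=13.790 → t=3.009, apex=12.572, x_land=33.851, impact vy=-15.698
  bounce: vy ← 0.63·15.698 = 9.890
Arc 2: start y=0.000, vy=9.890 → t=2.018, apex=4.990, x_land=56.556, impact vy=-9.890
  bounce: vy ← 0.63·9.890 = 6.230
Arc 3: start y=0.000, vy=6.230 → t=1.272, apex=1.981, x_land=70.861, impact vy=-6.230
  bounce: vy ← 0.63·6.230 = 3.925
Arc 4: start y=0.000, vy=3.925 → t=0.801, apex=0.786, x_land=79.872, impact vy=-3.925
  bounce: vy ← 0.63·3.925 = 2.473
Arc 5: start y=0.000, vy=2.473 → t=0.505, apex=0.312, x_land=85.550, impact vy=-2.473
  bounce: vy ← 0.63·2.473 = 1.558
Arc 6: start y=0.000, vy=1.558 → t=0.318, apex=0.124, x_land=89.127, impact vy=-1.558
  bounce: vy ← 0.63·1.558 = 0.981

1 3.009 12.572 33.851
2 2.018 4.990 56.556
3 1.272 1.981 70.861
4 0.801 0.786 79.872
5 0.505 0.312 85.550
6 0.318 0.124 89.127
final: 89.127 0.981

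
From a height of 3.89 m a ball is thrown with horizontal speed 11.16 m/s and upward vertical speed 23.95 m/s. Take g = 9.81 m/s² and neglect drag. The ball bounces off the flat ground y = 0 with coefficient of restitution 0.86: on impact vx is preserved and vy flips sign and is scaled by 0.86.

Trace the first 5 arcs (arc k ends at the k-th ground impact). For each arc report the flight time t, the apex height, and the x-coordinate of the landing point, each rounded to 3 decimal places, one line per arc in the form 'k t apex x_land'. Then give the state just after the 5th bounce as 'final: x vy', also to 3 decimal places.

Arc 1: start y=3.890, vy=23.950 → t=5.040, apex=33.126, x_land=56.248, impact vy=-25.494
  bounce: vy ← 0.86·25.494 = 21.925
Arc 2: start y=0.000, vy=21.925 → t=4.470, apex=24.500, x_land=106.131, impact vy=-21.925
  bounce: vy ← 0.86·21.925 = 18.855
Arc 3: start y=0.000, vy=18.855 → t=3.844, apex=18.120, x_land=149.031, impact vy=-18.855
  bounce: vy ← 0.86·18.855 = 16.215
Arc 4: start y=0.000, vy=16.215 → t=3.306, apex=13.402, x_land=185.924, impact vy=-16.215
  bounce: vy ← 0.86·16.215 = 13.945
Arc 5: start y=0.000, vy=13.945 → t=2.843, apex=9.912, x_land=217.653, impact vy=-13.945
  bounce: vy ← 0.86·13.945 = 11.993

1 5.040 33.126 56.248
2 4.470 24.500 106.131
3 3.844 18.120 149.031
4 3.306 13.402 185.924
5 2.843 9.912 217.653
final: 217.653 11.993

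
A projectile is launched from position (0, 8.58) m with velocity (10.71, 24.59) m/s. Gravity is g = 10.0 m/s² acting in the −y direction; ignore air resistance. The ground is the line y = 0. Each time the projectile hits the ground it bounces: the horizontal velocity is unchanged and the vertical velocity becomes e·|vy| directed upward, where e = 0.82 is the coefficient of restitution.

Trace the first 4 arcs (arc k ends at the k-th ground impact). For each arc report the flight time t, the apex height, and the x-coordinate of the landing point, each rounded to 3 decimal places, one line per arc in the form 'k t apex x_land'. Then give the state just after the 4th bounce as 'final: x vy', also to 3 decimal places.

Arc 1: start y=8.580, vy=24.590 → t=5.245, apex=38.813, x_land=56.176, impact vy=-27.862
  bounce: vy ← 0.82·27.862 = 22.847
Arc 2: start y=0.000, vy=22.847 → t=4.569, apex=26.098, x_land=105.113, impact vy=-22.847
  bounce: vy ← 0.82·22.847 = 18.734
Arc 3: start y=0.000, vy=18.734 → t=3.747, apex=17.548, x_land=145.241, impact vy=-18.734
  bounce: vy ← 0.82·18.734 = 15.362
Arc 4: start y=0.000, vy=15.362 → t=3.072, apex=11.800, x_land=178.147, impact vy=-15.362
  bounce: vy ← 0.82·15.362 = 12.597

1 5.245 38.813 56.176
2 4.569 26.098 105.113
3 3.747 17.548 145.241
4 3.072 11.800 178.147
final: 178.147 12.597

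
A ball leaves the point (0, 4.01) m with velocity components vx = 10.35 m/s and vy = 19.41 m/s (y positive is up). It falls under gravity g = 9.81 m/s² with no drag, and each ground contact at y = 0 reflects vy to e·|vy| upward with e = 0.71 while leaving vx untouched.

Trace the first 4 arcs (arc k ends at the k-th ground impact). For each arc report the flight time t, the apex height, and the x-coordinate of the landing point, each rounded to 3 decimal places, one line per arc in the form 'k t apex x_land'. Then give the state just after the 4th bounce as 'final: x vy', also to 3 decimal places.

1 4.154 23.212 42.994
2 3.089 11.701 74.966
3 2.193 5.899 97.666
4 1.557 2.973 113.783
final: 113.783 5.423

Arc 1: start y=4.010, vy=19.410 → t=4.154, apex=23.212, x_land=42.994, impact vy=-21.341
  bounce: vy ← 0.71·21.341 = 15.152
Arc 2: start y=0.000, vy=15.152 → t=3.089, apex=11.701, x_land=74.966, impact vy=-15.152
  bounce: vy ← 0.71·15.152 = 10.758
Arc 3: start y=0.000, vy=10.758 → t=2.193, apex=5.899, x_land=97.666, impact vy=-10.758
  bounce: vy ← 0.71·10.758 = 7.638
Arc 4: start y=0.000, vy=7.638 → t=1.557, apex=2.973, x_land=113.783, impact vy=-7.638
  bounce: vy ← 0.71·7.638 = 5.423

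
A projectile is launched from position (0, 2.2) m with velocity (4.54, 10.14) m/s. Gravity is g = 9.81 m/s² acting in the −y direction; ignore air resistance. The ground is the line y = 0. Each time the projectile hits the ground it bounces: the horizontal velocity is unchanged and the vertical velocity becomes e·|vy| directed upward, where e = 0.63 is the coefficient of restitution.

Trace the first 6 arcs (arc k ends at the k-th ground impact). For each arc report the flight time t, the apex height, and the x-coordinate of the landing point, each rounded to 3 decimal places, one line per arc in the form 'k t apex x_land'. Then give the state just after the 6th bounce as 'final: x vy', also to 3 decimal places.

Arc 1: start y=2.200, vy=10.140 → t=2.265, apex=7.441, x_land=10.284, impact vy=-12.082
  bounce: vy ← 0.63·12.082 = 7.612
Arc 2: start y=0.000, vy=7.612 → t=1.552, apex=2.953, x_land=17.330, impact vy=-7.612
  bounce: vy ← 0.63·7.612 = 4.795
Arc 3: start y=0.000, vy=4.795 → t=0.978, apex=1.172, x_land=21.768, impact vy=-4.795
  bounce: vy ← 0.63·4.795 = 3.021
Arc 4: start y=0.000, vy=3.021 → t=0.616, apex=0.465, x_land=24.565, impact vy=-3.021
  bounce: vy ← 0.63·3.021 = 1.903
Arc 5: start y=0.000, vy=1.903 → t=0.388, apex=0.185, x_land=26.326, impact vy=-1.903
  bounce: vy ← 0.63·1.903 = 1.199
Arc 6: start y=0.000, vy=1.199 → t=0.244, apex=0.073, x_land=27.436, impact vy=-1.199
  bounce: vy ← 0.63·1.199 = 0.755

1 2.265 7.441 10.284
2 1.552 2.953 17.330
3 0.978 1.172 21.768
4 0.616 0.465 24.565
5 0.388 0.185 26.326
6 0.244 0.073 27.436
final: 27.436 0.755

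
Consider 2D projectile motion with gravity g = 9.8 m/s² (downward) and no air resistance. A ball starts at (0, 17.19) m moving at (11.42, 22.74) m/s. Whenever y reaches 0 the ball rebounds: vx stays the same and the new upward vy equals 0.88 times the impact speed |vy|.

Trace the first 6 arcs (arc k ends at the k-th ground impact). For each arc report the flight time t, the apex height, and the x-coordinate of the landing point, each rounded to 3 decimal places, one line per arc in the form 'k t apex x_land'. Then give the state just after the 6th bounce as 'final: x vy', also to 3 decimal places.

1 5.302 43.573 60.554
2 5.248 33.743 120.490
3 4.619 26.131 173.234
4 4.064 20.235 219.649
5 3.577 15.670 260.493
6 3.147 12.135 296.437
final: 296.437 13.572

Arc 1: start y=17.190, vy=22.740 → t=5.302, apex=43.573, x_land=60.554, impact vy=-29.224
  bounce: vy ← 0.88·29.224 = 25.717
Arc 2: start y=0.000, vy=25.717 → t=5.248, apex=33.743, x_land=120.490, impact vy=-25.717
  bounce: vy ← 0.88·25.717 = 22.631
Arc 3: start y=0.000, vy=22.631 → t=4.619, apex=26.131, x_land=173.234, impact vy=-22.631
  bounce: vy ← 0.88·22.631 = 19.915
Arc 4: start y=0.000, vy=19.915 → t=4.064, apex=20.235, x_land=219.649, impact vy=-19.915
  bounce: vy ← 0.88·19.915 = 17.525
Arc 5: start y=0.000, vy=17.525 → t=3.577, apex=15.670, x_land=260.493, impact vy=-17.525
  bounce: vy ← 0.88·17.525 = 15.422
Arc 6: start y=0.000, vy=15.422 → t=3.147, apex=12.135, x_land=296.437, impact vy=-15.422
  bounce: vy ← 0.88·15.422 = 13.572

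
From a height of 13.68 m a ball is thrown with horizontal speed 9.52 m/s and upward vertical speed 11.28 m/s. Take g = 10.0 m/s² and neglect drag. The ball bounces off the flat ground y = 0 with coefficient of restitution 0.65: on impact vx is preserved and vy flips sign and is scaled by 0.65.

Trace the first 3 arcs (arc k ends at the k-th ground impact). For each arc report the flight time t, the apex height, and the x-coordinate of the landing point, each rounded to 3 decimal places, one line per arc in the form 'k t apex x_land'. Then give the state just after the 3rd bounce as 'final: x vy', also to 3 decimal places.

Arc 1: start y=13.680, vy=11.280 → t=3.130, apex=20.042, x_land=29.799, impact vy=-20.021
  bounce: vy ← 0.65·20.021 = 13.014
Arc 2: start y=0.000, vy=13.014 → t=2.603, apex=8.468, x_land=54.576, impact vy=-13.014
  bounce: vy ← 0.65·13.014 = 8.459
Arc 3: start y=0.000, vy=8.459 → t=1.692, apex=3.578, x_land=70.682, impact vy=-8.459
  bounce: vy ← 0.65·8.459 = 5.498

1 3.130 20.042 29.799
2 2.603 8.468 54.576
3 1.692 3.578 70.682
final: 70.682 5.498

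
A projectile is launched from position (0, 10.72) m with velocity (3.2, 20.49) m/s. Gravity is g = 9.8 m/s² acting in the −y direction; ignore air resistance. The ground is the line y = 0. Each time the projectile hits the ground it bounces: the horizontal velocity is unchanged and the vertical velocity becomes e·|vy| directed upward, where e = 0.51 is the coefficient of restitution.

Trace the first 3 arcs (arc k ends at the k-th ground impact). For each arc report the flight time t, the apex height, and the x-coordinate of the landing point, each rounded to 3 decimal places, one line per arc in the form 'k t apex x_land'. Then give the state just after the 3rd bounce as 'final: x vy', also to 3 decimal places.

Arc 1: start y=10.720, vy=20.490 → t=4.652, apex=32.140, x_land=14.886, impact vy=-25.099
  bounce: vy ← 0.51·25.099 = 12.800
Arc 2: start y=0.000, vy=12.800 → t=2.612, apex=8.360, x_land=23.246, impact vy=-12.800
  bounce: vy ← 0.51·12.800 = 6.528
Arc 3: start y=0.000, vy=6.528 → t=1.332, apex=2.174, x_land=27.509, impact vy=-6.528
  bounce: vy ← 0.51·6.528 = 3.329

1 4.652 32.140 14.886
2 2.612 8.360 23.246
3 1.332 2.174 27.509
final: 27.509 3.329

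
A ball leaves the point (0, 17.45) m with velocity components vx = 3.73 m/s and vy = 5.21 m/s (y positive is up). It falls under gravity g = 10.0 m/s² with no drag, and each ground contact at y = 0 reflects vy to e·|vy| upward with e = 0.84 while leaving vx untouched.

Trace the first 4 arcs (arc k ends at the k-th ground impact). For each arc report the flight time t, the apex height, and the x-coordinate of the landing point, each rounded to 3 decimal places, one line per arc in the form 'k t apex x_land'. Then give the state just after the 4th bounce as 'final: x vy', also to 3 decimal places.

Arc 1: start y=17.450, vy=5.210 → t=2.460, apex=18.807, x_land=9.177, impact vy=-19.394
  bounce: vy ← 0.84·19.394 = 16.291
Arc 2: start y=0.000, vy=16.291 → t=3.258, apex=13.270, x_land=21.331, impact vy=-16.291
  bounce: vy ← 0.84·16.291 = 13.685
Arc 3: start y=0.000, vy=13.685 → t=2.737, apex=9.364, x_land=31.540, impact vy=-13.685
  bounce: vy ← 0.84·13.685 = 11.495
Arc 4: start y=0.000, vy=11.495 → t=2.299, apex=6.607, x_land=40.115, impact vy=-11.495
  bounce: vy ← 0.84·11.495 = 9.656

1 2.460 18.807 9.177
2 3.258 13.270 21.331
3 2.737 9.364 31.540
4 2.299 6.607 40.115
final: 40.115 9.656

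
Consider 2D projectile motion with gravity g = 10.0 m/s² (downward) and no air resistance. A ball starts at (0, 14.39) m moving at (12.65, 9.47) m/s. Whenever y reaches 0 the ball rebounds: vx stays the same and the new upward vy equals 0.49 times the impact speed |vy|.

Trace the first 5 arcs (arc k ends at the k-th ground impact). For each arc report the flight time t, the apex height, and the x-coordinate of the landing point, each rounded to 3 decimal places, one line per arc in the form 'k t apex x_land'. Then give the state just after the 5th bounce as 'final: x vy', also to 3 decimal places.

Arc 1: start y=14.390, vy=9.470 → t=2.890, apex=18.874, x_land=36.557, impact vy=-19.429
  bounce: vy ← 0.49·19.429 = 9.520
Arc 2: start y=0.000, vy=9.520 → t=1.904, apex=4.532, x_land=60.643, impact vy=-9.520
  bounce: vy ← 0.49·9.520 = 4.665
Arc 3: start y=0.000, vy=4.665 → t=0.933, apex=1.088, x_land=72.445, impact vy=-4.665
  bounce: vy ← 0.49·4.665 = 2.286
Arc 4: start y=0.000, vy=2.286 → t=0.457, apex=0.261, x_land=78.228, impact vy=-2.286
  bounce: vy ← 0.49·2.286 = 1.120
Arc 5: start y=0.000, vy=1.120 → t=0.224, apex=0.063, x_land=81.062, impact vy=-1.120
  bounce: vy ← 0.49·1.120 = 0.549

1 2.890 18.874 36.557
2 1.904 4.532 60.643
3 0.933 1.088 72.445
4 0.457 0.261 78.228
5 0.224 0.063 81.062
final: 81.062 0.549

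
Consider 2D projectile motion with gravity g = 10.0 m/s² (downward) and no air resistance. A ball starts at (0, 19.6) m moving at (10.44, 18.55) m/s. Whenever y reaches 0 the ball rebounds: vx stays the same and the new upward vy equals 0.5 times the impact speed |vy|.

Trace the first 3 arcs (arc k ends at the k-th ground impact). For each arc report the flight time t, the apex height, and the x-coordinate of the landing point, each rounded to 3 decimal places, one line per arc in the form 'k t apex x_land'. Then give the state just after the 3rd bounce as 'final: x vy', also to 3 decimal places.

1 4.568 36.805 47.691
2 2.713 9.201 76.016
3 1.357 2.300 90.179
final: 90.179 3.391

Arc 1: start y=19.600, vy=18.550 → t=4.568, apex=36.805, x_land=47.691, impact vy=-27.131
  bounce: vy ← 0.5·27.131 = 13.566
Arc 2: start y=0.000, vy=13.566 → t=2.713, apex=9.201, x_land=76.016, impact vy=-13.566
  bounce: vy ← 0.5·13.566 = 6.783
Arc 3: start y=0.000, vy=6.783 → t=1.357, apex=2.300, x_land=90.179, impact vy=-6.783
  bounce: vy ← 0.5·6.783 = 3.391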